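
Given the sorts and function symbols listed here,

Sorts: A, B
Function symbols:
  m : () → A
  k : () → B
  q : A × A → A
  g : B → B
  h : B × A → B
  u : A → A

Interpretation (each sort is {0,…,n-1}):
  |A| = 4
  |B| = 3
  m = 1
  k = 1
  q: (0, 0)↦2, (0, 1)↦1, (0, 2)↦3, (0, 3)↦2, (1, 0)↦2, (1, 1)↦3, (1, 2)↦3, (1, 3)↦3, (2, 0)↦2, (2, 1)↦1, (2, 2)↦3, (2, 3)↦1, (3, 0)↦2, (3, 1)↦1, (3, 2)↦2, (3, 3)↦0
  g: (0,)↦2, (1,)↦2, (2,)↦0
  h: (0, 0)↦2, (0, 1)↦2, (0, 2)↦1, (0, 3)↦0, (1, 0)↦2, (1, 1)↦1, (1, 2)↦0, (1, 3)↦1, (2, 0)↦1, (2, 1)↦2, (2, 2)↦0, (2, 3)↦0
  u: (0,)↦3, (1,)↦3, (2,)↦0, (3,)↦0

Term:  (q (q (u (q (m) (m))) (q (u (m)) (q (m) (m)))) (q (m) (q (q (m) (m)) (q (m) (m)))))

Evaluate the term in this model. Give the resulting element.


  m = 1
  m = 1
  (q (m) (m)) = q(1, 1) = 3
  (u (q (m) (m))) = u(3,) = 0
  m = 1
  (u (m)) = u(1,) = 3
  m = 1
  m = 1
  (q (m) (m)) = q(1, 1) = 3
  (q (u (m)) (q (m) (m))) = q(3, 3) = 0
  (q (u (q (m) (m))) (q (u (m)) (q (m) (m)))) = q(0, 0) = 2
  m = 1
  m = 1
  m = 1
  (q (m) (m)) = q(1, 1) = 3
  m = 1
  m = 1
  (q (m) (m)) = q(1, 1) = 3
  (q (q (m) (m)) (q (m) (m))) = q(3, 3) = 0
  (q (m) (q (q (m) (m)) (q (m) (m)))) = q(1, 0) = 2
  (q (q (u (q (m) (m))) (q (u (m)) (q (m) (m)))) (q (m) (q (q (m) (m)) (q (m) (m))))) = q(2, 2) = 3

value = 3


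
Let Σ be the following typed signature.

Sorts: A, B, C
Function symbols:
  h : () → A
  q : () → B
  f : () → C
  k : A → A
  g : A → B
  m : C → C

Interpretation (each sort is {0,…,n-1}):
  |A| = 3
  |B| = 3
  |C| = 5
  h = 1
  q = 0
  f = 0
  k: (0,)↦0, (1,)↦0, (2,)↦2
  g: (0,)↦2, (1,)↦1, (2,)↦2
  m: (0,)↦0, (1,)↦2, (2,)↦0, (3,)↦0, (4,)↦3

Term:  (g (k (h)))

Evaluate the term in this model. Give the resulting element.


  h = 1
  (k (h)) = k(1,) = 0
  (g (k (h))) = g(0,) = 2

value = 2


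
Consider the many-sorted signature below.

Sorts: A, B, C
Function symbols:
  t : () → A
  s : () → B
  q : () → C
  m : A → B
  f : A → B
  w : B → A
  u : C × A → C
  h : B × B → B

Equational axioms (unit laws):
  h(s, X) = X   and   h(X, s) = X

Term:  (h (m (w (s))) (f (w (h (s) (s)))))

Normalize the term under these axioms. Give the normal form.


1. (h (m (w (s))) (f (w (h (s) (s)))))  →  (h (m (w (s))) (f (w (s))))

normal form = (h (m (w (s))) (f (w (s))))


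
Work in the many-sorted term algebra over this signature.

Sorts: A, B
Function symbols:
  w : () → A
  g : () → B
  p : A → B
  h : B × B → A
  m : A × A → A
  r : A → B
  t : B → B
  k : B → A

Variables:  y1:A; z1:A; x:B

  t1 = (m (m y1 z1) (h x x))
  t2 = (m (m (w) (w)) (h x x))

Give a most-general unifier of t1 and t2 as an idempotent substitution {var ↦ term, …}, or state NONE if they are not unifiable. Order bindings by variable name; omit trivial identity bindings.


{y1 ↦ (w), z1 ↦ (w)}


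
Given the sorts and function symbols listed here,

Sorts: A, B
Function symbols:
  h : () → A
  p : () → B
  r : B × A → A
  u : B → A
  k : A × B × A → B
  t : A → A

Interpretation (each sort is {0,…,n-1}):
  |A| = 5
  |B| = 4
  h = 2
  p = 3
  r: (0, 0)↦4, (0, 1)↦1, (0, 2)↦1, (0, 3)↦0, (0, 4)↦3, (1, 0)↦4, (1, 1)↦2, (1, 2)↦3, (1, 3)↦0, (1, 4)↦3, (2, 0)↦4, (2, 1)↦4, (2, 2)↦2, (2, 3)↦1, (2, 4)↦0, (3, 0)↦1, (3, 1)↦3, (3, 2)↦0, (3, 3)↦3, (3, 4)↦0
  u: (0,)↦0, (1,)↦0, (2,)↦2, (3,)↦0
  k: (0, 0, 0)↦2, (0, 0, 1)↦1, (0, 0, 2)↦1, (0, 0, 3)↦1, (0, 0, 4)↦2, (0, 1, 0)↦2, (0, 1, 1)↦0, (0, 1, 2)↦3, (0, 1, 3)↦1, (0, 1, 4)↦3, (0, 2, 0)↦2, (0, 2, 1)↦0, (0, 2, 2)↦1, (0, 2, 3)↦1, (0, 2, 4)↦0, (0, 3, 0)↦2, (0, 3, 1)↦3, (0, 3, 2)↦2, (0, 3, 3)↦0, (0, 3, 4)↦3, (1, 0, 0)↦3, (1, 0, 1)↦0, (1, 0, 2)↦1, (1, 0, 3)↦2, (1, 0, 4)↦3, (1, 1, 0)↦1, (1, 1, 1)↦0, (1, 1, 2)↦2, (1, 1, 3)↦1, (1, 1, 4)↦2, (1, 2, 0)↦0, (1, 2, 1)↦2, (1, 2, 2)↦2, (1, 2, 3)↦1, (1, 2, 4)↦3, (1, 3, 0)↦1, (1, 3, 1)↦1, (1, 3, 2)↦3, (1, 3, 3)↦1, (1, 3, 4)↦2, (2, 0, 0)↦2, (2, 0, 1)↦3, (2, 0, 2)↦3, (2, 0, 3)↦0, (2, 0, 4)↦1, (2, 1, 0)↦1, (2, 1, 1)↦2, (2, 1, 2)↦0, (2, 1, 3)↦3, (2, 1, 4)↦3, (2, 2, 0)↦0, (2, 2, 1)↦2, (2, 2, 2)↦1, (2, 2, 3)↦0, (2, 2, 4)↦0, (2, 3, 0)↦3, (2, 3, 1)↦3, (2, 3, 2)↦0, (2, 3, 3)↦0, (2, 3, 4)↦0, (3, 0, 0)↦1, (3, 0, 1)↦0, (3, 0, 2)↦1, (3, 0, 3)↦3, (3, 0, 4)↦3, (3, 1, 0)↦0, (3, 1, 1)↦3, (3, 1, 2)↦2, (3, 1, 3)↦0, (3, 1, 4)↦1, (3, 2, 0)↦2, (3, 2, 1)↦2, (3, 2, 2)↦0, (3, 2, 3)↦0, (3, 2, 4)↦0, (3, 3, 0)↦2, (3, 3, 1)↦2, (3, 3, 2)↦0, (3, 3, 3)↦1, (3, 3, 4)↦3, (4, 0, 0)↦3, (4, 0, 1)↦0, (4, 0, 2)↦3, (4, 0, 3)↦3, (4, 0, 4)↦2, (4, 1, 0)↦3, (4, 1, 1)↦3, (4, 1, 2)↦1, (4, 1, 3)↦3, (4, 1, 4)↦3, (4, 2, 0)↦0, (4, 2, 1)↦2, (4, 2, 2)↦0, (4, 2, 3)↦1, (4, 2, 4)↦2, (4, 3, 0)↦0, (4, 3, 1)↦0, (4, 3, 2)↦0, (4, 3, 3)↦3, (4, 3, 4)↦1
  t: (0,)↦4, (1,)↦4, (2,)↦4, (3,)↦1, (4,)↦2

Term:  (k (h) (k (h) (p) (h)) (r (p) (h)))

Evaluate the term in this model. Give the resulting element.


  h = 2
  h = 2
  p = 3
  h = 2
  (k (h) (p) (h)) = k(2, 3, 2) = 0
  p = 3
  h = 2
  (r (p) (h)) = r(3, 2) = 0
  (k (h) (k (h) (p) (h)) (r (p) (h))) = k(2, 0, 0) = 2

value = 2


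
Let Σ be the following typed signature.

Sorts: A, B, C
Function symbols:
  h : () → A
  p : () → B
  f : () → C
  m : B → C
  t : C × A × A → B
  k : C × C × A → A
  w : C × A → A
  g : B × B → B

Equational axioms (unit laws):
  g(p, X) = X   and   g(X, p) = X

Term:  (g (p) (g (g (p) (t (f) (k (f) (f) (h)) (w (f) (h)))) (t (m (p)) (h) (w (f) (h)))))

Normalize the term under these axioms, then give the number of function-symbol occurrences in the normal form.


size = 17

1. (g (p) (g (g (p) (t (f) (k (f) (f) (h)) (w (f) (h)))) (t (m (p)) (h) (w (f) (h)))))  →  (g (g (p) (t (f) (k (f) (f) (h)) (w (f) (h)))) (t (m (p)) (h) (w (f) (h))))
2. (g (g (p) (t (f) (k (f) (f) (h)) (w (f) (h)))) (t (m (p)) (h) (w (f) (h))))  →  (g (t (f) (k (f) (f) (h)) (w (f) (h))) (t (m (p)) (h) (w (f) (h))))
normal form: (g (t (f) (k (f) (f) (h)) (w (f) (h))) (t (m (p)) (h) (w (f) (h))))


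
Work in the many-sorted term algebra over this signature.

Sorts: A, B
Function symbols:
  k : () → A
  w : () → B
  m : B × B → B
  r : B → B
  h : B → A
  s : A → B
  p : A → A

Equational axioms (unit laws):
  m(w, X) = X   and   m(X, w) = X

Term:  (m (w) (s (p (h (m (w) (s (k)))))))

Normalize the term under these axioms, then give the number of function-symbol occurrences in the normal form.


size = 5

1. (m (w) (s (p (h (m (w) (s (k)))))))  →  (s (p (h (m (w) (s (k))))))
2. (s (p (h (m (w) (s (k))))))  →  (s (p (h (s (k)))))
normal form: (s (p (h (s (k)))))


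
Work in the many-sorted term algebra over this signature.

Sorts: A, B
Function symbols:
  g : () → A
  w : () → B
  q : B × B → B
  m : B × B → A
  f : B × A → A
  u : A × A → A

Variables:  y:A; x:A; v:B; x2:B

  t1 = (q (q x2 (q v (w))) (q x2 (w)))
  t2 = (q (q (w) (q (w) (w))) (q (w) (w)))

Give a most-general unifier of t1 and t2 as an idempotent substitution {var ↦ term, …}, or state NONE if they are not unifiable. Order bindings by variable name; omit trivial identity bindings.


{v ↦ (w), x2 ↦ (w)}


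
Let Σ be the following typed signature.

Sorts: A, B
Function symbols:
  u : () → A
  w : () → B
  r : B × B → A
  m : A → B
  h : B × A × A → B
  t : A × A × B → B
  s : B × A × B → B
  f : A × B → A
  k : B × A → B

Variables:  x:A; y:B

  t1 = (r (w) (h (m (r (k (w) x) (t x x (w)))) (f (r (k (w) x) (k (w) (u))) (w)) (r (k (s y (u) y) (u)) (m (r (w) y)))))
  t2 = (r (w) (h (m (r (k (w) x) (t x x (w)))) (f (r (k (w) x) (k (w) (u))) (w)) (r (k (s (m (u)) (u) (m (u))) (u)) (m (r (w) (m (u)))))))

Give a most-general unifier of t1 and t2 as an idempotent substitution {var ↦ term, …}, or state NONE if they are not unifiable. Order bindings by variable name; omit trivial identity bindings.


{y ↦ (m (u))}


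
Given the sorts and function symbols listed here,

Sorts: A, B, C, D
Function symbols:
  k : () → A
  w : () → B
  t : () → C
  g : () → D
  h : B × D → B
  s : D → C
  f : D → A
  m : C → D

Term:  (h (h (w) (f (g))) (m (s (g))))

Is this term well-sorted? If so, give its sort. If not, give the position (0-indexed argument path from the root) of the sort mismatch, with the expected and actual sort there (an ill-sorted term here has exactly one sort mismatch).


    (w) : B
      (g) : D
    (f (g)) : A
  (h (w) (f (g))) : ✗ arg 1 at [0, 1] has sort A, expected D
      (g) : D
    (s (g)) : C
  (m (s (g))) : D

ill-sorted at position [0, 1]: expected D, got A


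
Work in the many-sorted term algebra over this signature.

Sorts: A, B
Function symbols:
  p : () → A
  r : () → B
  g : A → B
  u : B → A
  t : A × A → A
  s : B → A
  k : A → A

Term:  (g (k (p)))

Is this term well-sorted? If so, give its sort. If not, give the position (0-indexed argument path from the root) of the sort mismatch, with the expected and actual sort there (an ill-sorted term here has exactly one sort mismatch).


well-sorted; sort = B

    (p) : A
  (k (p)) : A
(g (k (p))) : B


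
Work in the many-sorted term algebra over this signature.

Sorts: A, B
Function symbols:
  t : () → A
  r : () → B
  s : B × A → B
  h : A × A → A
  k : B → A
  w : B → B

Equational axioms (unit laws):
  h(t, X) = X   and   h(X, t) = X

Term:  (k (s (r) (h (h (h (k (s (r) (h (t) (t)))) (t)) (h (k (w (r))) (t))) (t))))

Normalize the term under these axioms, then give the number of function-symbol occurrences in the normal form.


1. (k (s (r) (h (h (h (k (s (r) (h (t) (t)))) (t)) (h (k (w (r))) (t))) (t))))  →  (k (s (r) (h (h (k (s (r) (h (t) (t)))) (t)) (h (k (w (r))) (t)))))
2. (k (s (r) (h (h (k (s (r) (h (t) (t)))) (t)) (h (k (w (r))) (t)))))  →  (k (s (r) (h (k (s (r) (h (t) (t)))) (h (k (w (r))) (t)))))
3. (k (s (r) (h (k (s (r) (h (t) (t)))) (h (k (w (r))) (t)))))  →  (k (s (r) (h (k (s (r) (t))) (h (k (w (r))) (t)))))
4. (k (s (r) (h (k (s (r) (t))) (h (k (w (r))) (t)))))  →  (k (s (r) (h (k (s (r) (t))) (k (w (r))))))
normal form: (k (s (r) (h (k (s (r) (t))) (k (w (r))))))

size = 11


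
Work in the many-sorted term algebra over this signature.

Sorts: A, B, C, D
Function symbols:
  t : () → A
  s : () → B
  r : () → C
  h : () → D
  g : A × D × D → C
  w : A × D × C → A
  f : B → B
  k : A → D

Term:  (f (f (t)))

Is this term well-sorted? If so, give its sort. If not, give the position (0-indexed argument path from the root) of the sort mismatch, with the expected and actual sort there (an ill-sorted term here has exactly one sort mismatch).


    (t) : A
  (f (t)) : ✗ arg 0 at [0, 0] has sort A, expected B

ill-sorted at position [0, 0]: expected B, got A


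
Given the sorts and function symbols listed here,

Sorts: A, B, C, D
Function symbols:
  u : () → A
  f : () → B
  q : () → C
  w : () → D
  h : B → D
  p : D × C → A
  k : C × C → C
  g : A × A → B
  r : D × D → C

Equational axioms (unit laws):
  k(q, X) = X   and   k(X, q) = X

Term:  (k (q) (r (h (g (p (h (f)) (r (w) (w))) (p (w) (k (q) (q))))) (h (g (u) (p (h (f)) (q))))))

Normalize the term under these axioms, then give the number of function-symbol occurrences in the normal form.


size = 19

1. (k (q) (r (h (g (p (h (f)) (r (w) (w))) (p (w) (k (q) (q))))) (h (g (u) (p (h (f)) (q))))))  →  (r (h (g (p (h (f)) (r (w) (w))) (p (w) (k (q) (q))))) (h (g (u) (p (h (f)) (q)))))
2. (r (h (g (p (h (f)) (r (w) (w))) (p (w) (k (q) (q))))) (h (g (u) (p (h (f)) (q)))))  →  (r (h (g (p (h (f)) (r (w) (w))) (p (w) (q)))) (h (g (u) (p (h (f)) (q)))))
normal form: (r (h (g (p (h (f)) (r (w) (w))) (p (w) (q)))) (h (g (u) (p (h (f)) (q)))))


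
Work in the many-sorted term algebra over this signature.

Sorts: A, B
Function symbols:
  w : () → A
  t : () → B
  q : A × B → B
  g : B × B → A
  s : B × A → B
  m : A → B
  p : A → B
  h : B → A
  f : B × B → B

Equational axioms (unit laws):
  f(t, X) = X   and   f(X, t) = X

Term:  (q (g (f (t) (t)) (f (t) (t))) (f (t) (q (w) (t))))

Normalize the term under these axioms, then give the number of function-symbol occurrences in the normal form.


size = 7

1. (q (g (f (t) (t)) (f (t) (t))) (f (t) (q (w) (t))))  →  (q (g (t) (f (t) (t))) (f (t) (q (w) (t))))
2. (q (g (t) (f (t) (t))) (f (t) (q (w) (t))))  →  (q (g (t) (t)) (f (t) (q (w) (t))))
3. (q (g (t) (t)) (f (t) (q (w) (t))))  →  (q (g (t) (t)) (q (w) (t)))
normal form: (q (g (t) (t)) (q (w) (t)))


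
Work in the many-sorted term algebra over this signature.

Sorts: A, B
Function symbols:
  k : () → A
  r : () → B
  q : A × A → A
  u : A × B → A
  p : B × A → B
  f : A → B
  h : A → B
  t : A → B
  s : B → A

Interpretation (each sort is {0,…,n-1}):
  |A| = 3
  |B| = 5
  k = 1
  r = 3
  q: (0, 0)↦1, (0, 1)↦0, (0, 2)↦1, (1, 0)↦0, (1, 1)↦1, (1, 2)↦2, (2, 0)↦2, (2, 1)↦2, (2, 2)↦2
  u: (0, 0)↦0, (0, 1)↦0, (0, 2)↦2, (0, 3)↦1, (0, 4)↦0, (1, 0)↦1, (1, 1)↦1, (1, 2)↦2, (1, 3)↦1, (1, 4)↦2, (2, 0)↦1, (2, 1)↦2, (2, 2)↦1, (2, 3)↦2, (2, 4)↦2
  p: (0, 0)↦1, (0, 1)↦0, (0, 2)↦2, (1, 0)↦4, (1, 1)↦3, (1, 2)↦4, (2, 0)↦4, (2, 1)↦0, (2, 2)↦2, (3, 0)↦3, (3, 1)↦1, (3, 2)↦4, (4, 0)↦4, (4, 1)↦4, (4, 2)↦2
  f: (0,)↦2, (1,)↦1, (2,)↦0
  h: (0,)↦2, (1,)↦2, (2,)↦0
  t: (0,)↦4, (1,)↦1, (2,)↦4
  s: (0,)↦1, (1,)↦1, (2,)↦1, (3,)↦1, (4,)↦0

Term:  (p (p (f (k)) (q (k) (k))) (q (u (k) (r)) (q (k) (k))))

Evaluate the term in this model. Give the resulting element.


value = 1

  k = 1
  (f (k)) = f(1,) = 1
  k = 1
  k = 1
  (q (k) (k)) = q(1, 1) = 1
  (p (f (k)) (q (k) (k))) = p(1, 1) = 3
  k = 1
  r = 3
  (u (k) (r)) = u(1, 3) = 1
  k = 1
  k = 1
  (q (k) (k)) = q(1, 1) = 1
  (q (u (k) (r)) (q (k) (k))) = q(1, 1) = 1
  (p (p (f (k)) (q (k) (k))) (q (u (k) (r)) (q (k) (k)))) = p(3, 1) = 1


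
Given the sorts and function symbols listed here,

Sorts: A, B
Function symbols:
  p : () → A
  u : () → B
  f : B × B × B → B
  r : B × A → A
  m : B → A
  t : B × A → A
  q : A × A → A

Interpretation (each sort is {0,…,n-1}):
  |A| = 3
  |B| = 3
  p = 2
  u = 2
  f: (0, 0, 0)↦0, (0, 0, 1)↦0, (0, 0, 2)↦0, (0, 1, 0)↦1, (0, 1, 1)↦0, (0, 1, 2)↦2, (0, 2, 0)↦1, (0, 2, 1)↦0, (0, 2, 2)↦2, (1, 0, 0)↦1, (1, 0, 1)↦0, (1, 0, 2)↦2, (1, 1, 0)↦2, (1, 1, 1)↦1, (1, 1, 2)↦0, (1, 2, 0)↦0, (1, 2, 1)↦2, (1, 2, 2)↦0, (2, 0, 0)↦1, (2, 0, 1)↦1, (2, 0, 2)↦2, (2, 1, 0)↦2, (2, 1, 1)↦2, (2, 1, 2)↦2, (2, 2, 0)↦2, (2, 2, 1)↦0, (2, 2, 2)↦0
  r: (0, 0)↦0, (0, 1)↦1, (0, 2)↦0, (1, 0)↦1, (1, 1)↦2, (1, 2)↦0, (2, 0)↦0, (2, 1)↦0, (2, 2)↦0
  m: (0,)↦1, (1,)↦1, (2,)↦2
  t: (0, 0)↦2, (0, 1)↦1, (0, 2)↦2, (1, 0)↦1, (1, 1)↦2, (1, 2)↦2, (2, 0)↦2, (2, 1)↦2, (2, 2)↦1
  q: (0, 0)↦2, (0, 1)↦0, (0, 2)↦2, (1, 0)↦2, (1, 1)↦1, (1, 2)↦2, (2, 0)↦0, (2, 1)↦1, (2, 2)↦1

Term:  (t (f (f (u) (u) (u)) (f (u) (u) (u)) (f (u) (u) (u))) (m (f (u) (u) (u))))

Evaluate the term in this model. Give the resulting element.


value = 1

  u = 2
  u = 2
  u = 2
  (f (u) (u) (u)) = f(2, 2, 2) = 0
  u = 2
  u = 2
  u = 2
  (f (u) (u) (u)) = f(2, 2, 2) = 0
  u = 2
  u = 2
  u = 2
  (f (u) (u) (u)) = f(2, 2, 2) = 0
  (f (f (u) (u) (u)) (f (u) (u) (u)) (f (u) (u) (u))) = f(0, 0, 0) = 0
  u = 2
  u = 2
  u = 2
  (f (u) (u) (u)) = f(2, 2, 2) = 0
  (m (f (u) (u) (u))) = m(0,) = 1
  (t (f (f (u) (u) (u)) (f (u) (u) (u)) (f (u) (u) (u))) (m (f (u) (u) (u)))) = t(0, 1) = 1


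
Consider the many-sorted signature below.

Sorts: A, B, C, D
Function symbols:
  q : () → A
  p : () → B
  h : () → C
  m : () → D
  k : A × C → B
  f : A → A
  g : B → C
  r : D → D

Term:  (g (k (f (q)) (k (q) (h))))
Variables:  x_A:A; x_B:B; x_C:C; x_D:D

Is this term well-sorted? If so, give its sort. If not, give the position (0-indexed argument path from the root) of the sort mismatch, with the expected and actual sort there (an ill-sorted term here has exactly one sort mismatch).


ill-sorted at position [0, 1]: expected C, got B

      (q) : A
    (f (q)) : A
      (q) : A
      (h) : C
    (k (q) (h)) : B
  (k (f (q)) (k (q) (h))) : ✗ arg 1 at [0, 1] has sort B, expected C


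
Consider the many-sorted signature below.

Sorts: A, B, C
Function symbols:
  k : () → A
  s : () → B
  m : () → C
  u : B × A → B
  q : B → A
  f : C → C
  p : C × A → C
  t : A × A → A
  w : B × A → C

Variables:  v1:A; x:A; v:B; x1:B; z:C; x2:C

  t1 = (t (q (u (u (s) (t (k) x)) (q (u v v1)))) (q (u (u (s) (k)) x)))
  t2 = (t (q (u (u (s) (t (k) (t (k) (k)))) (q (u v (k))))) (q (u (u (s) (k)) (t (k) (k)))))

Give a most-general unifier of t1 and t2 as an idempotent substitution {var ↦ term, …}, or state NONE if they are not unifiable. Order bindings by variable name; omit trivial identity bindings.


{v1 ↦ (k), x ↦ (t (k) (k))}


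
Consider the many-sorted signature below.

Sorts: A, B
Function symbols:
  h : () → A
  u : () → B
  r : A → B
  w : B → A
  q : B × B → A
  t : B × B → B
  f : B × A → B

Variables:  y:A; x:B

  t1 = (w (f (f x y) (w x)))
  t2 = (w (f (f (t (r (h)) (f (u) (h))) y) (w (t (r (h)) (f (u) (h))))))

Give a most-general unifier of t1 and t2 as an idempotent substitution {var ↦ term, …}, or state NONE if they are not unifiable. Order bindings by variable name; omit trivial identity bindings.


{x ↦ (t (r (h)) (f (u) (h)))}


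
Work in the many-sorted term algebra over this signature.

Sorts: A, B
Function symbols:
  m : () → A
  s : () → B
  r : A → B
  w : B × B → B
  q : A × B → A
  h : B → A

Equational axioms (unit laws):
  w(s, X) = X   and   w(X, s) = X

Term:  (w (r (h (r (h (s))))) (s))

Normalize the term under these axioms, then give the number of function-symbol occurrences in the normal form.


size = 5

1. (w (r (h (r (h (s))))) (s))  →  (r (h (r (h (s)))))
normal form: (r (h (r (h (s)))))


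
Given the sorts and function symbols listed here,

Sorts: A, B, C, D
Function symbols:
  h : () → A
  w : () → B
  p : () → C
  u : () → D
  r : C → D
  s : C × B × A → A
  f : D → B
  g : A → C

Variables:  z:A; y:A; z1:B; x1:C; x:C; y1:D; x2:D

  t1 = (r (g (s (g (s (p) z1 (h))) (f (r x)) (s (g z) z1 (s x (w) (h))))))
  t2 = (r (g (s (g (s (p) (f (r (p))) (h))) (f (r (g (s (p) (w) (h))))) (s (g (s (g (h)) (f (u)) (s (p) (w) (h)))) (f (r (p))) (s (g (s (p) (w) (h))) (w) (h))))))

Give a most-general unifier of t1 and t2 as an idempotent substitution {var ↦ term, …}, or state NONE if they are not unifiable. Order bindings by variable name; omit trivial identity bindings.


{x ↦ (g (s (p) (w) (h))), z ↦ (s (g (h)) (f (u)) (s (p) (w) (h))), z1 ↦ (f (r (p)))}


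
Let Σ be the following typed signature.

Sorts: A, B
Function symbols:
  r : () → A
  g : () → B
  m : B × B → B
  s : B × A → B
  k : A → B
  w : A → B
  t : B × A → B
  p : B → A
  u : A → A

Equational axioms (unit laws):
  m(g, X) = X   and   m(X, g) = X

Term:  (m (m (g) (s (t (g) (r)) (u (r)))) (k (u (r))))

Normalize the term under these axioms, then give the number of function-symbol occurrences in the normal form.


size = 10

1. (m (m (g) (s (t (g) (r)) (u (r)))) (k (u (r))))  →  (m (s (t (g) (r)) (u (r))) (k (u (r))))
normal form: (m (s (t (g) (r)) (u (r))) (k (u (r))))


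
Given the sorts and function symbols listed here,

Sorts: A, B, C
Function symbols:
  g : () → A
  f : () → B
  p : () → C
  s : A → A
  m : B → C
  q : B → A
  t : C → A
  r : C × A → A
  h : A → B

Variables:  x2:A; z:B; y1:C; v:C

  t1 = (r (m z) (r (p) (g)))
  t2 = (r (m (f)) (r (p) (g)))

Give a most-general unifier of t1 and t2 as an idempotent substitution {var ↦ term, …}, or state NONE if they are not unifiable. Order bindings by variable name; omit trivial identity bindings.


{z ↦ (f)}


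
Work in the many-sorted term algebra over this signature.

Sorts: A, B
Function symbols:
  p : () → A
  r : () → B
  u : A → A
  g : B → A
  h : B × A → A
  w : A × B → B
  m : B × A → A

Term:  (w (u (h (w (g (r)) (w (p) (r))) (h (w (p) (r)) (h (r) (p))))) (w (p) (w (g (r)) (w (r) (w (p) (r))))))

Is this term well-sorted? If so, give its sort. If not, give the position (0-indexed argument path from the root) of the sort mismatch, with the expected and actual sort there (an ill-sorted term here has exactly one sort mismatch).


ill-sorted at position [1, 1, 1, 0]: expected A, got B

          (r) : B
        (g (r)) : A
          (p) : A
          (r) : B
        (w (p) (r)) : B
      (w (g (r)) (w (p) (r))) : B
          (p) : A
          (r) : B
        (w (p) (r)) : B
          (r) : B
          (p) : A
        (h (r) (p)) : A
      (h (w (p) (r)) (h (r) (p))) : A
    (h (w (g (r)) (w (p) (r))) (h (w (p) (r)) (h (r) (p)))) : A
  (u (h (w (g (r)) (w (p) (r))) (h (w (p) (r)) (h (r) (p))))) : A
    (p) : A
        (r) : B
      (g (r)) : A
        (r) : B
          (p) : A
          (r) : B
        (w (p) (r)) : B
      (w (r) (w (p) (r))) : ✗ arg 0 at [1, 1, 1, 0] has sort B, expected A


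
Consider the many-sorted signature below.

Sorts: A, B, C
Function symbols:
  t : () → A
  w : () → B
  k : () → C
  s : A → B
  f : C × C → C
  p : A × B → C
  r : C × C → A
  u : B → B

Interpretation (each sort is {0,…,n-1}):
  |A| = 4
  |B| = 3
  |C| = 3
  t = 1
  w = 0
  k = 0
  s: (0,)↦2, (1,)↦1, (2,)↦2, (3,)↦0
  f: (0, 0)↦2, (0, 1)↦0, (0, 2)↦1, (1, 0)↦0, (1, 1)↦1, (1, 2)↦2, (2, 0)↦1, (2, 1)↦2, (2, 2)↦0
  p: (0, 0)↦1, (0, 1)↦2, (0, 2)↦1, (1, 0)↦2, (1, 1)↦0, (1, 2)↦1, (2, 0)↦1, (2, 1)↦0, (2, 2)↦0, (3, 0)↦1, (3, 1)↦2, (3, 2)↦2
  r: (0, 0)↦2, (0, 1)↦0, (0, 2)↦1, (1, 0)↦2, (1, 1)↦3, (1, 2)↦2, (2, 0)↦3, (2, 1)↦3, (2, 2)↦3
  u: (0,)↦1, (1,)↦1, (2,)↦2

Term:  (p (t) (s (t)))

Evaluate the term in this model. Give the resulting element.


value = 0

  t = 1
  t = 1
  (s (t)) = s(1,) = 1
  (p (t) (s (t))) = p(1, 1) = 0


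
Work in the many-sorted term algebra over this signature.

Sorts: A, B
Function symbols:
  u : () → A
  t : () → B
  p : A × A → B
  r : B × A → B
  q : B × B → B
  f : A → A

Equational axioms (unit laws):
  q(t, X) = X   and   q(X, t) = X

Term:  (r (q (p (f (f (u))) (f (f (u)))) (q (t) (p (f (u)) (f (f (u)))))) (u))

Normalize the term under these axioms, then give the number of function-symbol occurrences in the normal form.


1. (r (q (p (f (f (u))) (f (f (u)))) (q (t) (p (f (u)) (f (f (u)))))) (u))  →  (r (q (p (f (f (u))) (f (f (u)))) (p (f (u)) (f (f (u))))) (u))
normal form: (r (q (p (f (f (u))) (f (f (u)))) (p (f (u)) (f (f (u))))) (u))

size = 16


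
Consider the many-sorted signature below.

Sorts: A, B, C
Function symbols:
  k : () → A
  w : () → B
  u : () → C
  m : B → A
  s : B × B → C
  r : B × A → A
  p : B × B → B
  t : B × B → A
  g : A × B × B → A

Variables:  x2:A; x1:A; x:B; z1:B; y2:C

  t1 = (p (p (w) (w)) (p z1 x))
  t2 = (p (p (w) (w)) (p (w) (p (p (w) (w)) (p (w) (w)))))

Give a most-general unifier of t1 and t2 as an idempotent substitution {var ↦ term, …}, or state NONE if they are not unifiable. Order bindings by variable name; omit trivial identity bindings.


{x ↦ (p (p (w) (w)) (p (w) (w))), z1 ↦ (w)}


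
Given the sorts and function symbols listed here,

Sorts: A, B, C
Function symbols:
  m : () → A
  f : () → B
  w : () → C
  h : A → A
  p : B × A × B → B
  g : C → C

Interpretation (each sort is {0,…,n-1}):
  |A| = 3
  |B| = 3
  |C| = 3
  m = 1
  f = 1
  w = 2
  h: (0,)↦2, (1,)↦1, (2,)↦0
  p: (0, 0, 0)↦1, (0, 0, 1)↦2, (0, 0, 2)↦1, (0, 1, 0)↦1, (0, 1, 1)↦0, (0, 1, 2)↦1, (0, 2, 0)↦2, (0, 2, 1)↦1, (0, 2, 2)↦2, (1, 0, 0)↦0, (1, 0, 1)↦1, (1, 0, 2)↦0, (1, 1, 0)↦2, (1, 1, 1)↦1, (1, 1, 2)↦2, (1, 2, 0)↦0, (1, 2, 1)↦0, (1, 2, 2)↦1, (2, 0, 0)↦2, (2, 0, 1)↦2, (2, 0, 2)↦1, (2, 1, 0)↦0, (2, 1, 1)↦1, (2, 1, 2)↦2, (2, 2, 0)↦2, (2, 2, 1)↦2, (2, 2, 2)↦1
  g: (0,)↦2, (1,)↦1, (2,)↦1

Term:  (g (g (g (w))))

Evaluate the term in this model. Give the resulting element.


  w = 2
  (g (w)) = g(2,) = 1
  (g (g (w))) = g(1,) = 1
  (g (g (g (w)))) = g(1,) = 1

value = 1


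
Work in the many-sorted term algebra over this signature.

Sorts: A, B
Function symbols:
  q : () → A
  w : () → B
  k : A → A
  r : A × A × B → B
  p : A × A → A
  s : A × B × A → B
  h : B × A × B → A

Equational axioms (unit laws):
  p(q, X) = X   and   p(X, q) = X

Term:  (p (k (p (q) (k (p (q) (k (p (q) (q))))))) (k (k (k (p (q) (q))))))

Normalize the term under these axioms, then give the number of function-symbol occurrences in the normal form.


1. (p (k (p (q) (k (p (q) (k (p (q) (q))))))) (k (k (k (p (q) (q))))))  →  (p (k (k (p (q) (k (p (q) (q)))))) (k (k (k (p (q) (q))))))
2. (p (k (k (p (q) (k (p (q) (q)))))) (k (k (k (p (q) (q))))))  →  (p (k (k (k (p (q) (q))))) (k (k (k (p (q) (q))))))
3. (p (k (k (k (p (q) (q))))) (k (k (k (p (q) (q))))))  →  (p (k (k (k (q)))) (k (k (k (p (q) (q))))))
4. (p (k (k (k (q)))) (k (k (k (p (q) (q))))))  →  (p (k (k (k (q)))) (k (k (k (q)))))
normal form: (p (k (k (k (q)))) (k (k (k (q)))))

size = 9


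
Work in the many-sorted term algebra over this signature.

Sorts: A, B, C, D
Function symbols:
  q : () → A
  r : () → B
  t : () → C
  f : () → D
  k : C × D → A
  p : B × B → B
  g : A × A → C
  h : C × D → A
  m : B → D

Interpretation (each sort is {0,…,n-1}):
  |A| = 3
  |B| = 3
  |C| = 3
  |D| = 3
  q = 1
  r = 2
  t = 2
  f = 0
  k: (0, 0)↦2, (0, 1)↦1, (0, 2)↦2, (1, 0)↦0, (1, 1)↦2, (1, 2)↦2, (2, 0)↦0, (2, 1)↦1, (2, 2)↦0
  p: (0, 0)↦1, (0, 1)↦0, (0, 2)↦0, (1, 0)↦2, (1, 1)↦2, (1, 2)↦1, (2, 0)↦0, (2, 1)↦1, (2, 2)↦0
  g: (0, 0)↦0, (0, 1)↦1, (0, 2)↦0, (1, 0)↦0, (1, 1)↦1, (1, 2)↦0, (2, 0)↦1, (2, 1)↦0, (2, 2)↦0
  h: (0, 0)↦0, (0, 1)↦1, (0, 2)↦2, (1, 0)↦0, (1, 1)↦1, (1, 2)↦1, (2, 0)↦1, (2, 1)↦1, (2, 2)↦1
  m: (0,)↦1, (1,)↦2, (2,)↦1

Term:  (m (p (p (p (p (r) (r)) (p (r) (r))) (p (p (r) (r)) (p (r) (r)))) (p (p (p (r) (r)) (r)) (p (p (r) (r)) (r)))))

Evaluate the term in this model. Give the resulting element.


value = 2

  r = 2
  r = 2
  (p (r) (r)) = p(2, 2) = 0
  r = 2
  r = 2
  (p (r) (r)) = p(2, 2) = 0
  (p (p (r) (r)) (p (r) (r))) = p(0, 0) = 1
  r = 2
  r = 2
  (p (r) (r)) = p(2, 2) = 0
  r = 2
  r = 2
  (p (r) (r)) = p(2, 2) = 0
  (p (p (r) (r)) (p (r) (r))) = p(0, 0) = 1
  (p (p (p (r) (r)) (p (r) (r))) (p (p (r) (r)) (p (r) (r)))) = p(1, 1) = 2
  r = 2
  r = 2
  (p (r) (r)) = p(2, 2) = 0
  r = 2
  (p (p (r) (r)) (r)) = p(0, 2) = 0
  r = 2
  r = 2
  (p (r) (r)) = p(2, 2) = 0
  r = 2
  (p (p (r) (r)) (r)) = p(0, 2) = 0
  (p (p (p (r) (r)) (r)) (p (p (r) (r)) (r))) = p(0, 0) = 1
  (p (p (p (p (r) (r)) (p (r) (r))) (p (p (r) (r)) (p (r) (r)))) (p (p (p (r) (r)) (r)) (p (p (r) (r)) (r)))) = p(2, 1) = 1
  (m (p (p (p (p (r) (r)) (p (r) (r))) (p (p (r) (r)) (p (r) (r)))) (p (p (p (r) (r)) (r)) (p (p (r) (r)) (r))))) = m(1,) = 2


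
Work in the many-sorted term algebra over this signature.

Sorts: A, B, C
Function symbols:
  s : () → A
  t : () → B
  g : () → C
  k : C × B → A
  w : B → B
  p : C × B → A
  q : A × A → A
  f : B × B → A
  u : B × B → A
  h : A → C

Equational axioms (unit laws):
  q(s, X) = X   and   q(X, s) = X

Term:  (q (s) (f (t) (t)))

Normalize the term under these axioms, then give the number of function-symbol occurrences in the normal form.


size = 3

1. (q (s) (f (t) (t)))  →  (f (t) (t))
normal form: (f (t) (t))


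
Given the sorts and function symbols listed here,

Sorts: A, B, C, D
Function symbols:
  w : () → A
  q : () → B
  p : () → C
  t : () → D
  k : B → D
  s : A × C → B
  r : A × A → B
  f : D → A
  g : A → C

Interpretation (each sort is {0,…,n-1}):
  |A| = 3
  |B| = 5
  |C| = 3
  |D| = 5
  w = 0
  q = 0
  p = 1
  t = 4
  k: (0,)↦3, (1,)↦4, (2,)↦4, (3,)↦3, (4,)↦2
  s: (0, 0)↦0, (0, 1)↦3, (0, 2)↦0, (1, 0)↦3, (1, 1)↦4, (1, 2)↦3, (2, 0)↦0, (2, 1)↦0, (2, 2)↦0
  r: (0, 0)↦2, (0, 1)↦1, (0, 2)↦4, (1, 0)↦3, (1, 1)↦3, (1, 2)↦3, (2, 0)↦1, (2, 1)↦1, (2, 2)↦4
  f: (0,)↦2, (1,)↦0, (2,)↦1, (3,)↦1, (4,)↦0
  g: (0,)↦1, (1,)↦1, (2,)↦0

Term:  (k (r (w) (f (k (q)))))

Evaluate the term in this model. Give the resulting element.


  w = 0
  q = 0
  (k (q)) = k(0,) = 3
  (f (k (q))) = f(3,) = 1
  (r (w) (f (k (q)))) = r(0, 1) = 1
  (k (r (w) (f (k (q))))) = k(1,) = 4

value = 4


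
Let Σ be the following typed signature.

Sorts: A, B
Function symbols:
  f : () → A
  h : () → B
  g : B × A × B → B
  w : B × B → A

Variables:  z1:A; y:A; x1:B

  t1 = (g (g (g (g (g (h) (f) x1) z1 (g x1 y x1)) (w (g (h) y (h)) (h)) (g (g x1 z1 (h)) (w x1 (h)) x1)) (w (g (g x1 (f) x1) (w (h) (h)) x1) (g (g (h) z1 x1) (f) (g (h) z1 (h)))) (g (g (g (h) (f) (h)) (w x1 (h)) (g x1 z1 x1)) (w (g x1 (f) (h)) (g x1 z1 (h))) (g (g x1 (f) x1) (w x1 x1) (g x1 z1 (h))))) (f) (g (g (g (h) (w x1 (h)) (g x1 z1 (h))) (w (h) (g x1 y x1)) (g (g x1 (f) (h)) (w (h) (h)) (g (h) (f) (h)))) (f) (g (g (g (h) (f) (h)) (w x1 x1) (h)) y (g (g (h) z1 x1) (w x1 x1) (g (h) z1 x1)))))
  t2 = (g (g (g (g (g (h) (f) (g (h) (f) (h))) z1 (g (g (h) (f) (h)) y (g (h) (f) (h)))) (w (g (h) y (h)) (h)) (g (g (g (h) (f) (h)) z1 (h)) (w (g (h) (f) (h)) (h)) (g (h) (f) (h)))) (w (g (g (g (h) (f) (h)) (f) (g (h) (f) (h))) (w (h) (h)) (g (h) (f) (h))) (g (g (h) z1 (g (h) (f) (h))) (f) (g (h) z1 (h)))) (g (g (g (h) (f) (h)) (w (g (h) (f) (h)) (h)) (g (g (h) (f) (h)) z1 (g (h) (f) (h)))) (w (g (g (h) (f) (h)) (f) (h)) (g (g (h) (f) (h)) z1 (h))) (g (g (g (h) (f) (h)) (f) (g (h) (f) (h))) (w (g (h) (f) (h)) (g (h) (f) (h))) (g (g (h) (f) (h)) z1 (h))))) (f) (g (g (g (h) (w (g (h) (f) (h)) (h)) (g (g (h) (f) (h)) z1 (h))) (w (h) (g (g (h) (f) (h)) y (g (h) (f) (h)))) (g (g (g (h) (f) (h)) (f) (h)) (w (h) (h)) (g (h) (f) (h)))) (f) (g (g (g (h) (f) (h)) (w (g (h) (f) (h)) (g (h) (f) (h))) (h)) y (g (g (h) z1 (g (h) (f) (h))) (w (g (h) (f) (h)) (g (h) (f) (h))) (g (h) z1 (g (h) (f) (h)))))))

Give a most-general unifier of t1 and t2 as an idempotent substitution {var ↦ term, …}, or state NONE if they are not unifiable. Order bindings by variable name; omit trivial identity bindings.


{x1 ↦ (g (h) (f) (h))}


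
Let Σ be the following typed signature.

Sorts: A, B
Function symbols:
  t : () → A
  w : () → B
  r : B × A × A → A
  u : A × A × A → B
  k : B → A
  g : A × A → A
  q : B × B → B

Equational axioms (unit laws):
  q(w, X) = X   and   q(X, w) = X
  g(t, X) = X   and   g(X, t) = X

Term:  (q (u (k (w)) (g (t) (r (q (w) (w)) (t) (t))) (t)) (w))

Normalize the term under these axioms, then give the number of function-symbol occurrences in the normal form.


size = 8

1. (q (u (k (w)) (g (t) (r (q (w) (w)) (t) (t))) (t)) (w))  →  (u (k (w)) (g (t) (r (q (w) (w)) (t) (t))) (t))
2. (u (k (w)) (g (t) (r (q (w) (w)) (t) (t))) (t))  →  (u (k (w)) (r (q (w) (w)) (t) (t)) (t))
3. (u (k (w)) (r (q (w) (w)) (t) (t)) (t))  →  (u (k (w)) (r (w) (t) (t)) (t))
normal form: (u (k (w)) (r (w) (t) (t)) (t))


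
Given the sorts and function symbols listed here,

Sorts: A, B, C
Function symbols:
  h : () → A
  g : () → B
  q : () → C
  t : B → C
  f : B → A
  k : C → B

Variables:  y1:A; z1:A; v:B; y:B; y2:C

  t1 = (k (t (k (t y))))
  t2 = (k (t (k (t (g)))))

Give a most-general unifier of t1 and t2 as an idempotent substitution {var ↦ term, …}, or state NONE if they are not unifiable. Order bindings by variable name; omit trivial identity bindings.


{y ↦ (g)}


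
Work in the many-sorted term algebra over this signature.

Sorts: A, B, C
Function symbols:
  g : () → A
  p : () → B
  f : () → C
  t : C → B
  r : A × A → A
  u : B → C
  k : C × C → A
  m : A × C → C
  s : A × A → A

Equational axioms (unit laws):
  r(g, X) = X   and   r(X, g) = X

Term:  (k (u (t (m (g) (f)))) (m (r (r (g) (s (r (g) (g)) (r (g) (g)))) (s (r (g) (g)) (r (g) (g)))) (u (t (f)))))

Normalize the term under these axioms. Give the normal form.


1. (k (u (t (m (g) (f)))) (m (r (r (g) (s (r (g) (g)) (r (g) (g)))) (s (r (g) (g)) (r (g) (g)))) (u (t (f)))))  →  (k (u (t (m (g) (f)))) (m (r (s (r (g) (g)) (r (g) (g))) (s (r (g) (g)) (r (g) (g)))) (u (t (f)))))
2. (k (u (t (m (g) (f)))) (m (r (s (r (g) (g)) (r (g) (g))) (s (r (g) (g)) (r (g) (g)))) (u (t (f)))))  →  (k (u (t (m (g) (f)))) (m (r (s (g) (r (g) (g))) (s (r (g) (g)) (r (g) (g)))) (u (t (f)))))
3. (k (u (t (m (g) (f)))) (m (r (s (g) (r (g) (g))) (s (r (g) (g)) (r (g) (g)))) (u (t (f)))))  →  (k (u (t (m (g) (f)))) (m (r (s (g) (g)) (s (r (g) (g)) (r (g) (g)))) (u (t (f)))))
4. (k (u (t (m (g) (f)))) (m (r (s (g) (g)) (s (r (g) (g)) (r (g) (g)))) (u (t (f)))))  →  (k (u (t (m (g) (f)))) (m (r (s (g) (g)) (s (g) (r (g) (g)))) (u (t (f)))))
5. (k (u (t (m (g) (f)))) (m (r (s (g) (g)) (s (g) (r (g) (g)))) (u (t (f)))))  →  (k (u (t (m (g) (f)))) (m (r (s (g) (g)) (s (g) (g))) (u (t (f)))))

normal form = (k (u (t (m (g) (f)))) (m (r (s (g) (g)) (s (g) (g))) (u (t (f)))))


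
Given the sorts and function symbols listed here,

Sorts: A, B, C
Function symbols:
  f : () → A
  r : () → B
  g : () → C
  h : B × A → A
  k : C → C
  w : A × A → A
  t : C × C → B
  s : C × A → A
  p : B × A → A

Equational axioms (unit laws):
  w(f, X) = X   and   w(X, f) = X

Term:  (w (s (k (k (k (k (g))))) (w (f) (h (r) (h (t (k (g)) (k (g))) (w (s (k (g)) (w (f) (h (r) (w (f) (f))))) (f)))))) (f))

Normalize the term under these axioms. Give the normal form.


1. (w (s (k (k (k (k (g))))) (w (f) (h (r) (h (t (k (g)) (k (g))) (w (s (k (g)) (w (f) (h (r) (w (f) (f))))) (f)))))) (f))  →  (s (k (k (k (k (g))))) (w (f) (h (r) (h (t (k (g)) (k (g))) (w (s (k (g)) (w (f) (h (r) (w (f) (f))))) (f))))))
2. (s (k (k (k (k (g))))) (w (f) (h (r) (h (t (k (g)) (k (g))) (w (s (k (g)) (w (f) (h (r) (w (f) (f))))) (f))))))  →  (s (k (k (k (k (g))))) (h (r) (h (t (k (g)) (k (g))) (w (s (k (g)) (w (f) (h (r) (w (f) (f))))) (f)))))
3. (s (k (k (k (k (g))))) (h (r) (h (t (k (g)) (k (g))) (w (s (k (g)) (w (f) (h (r) (w (f) (f))))) (f)))))  →  (s (k (k (k (k (g))))) (h (r) (h (t (k (g)) (k (g))) (s (k (g)) (w (f) (h (r) (w (f) (f))))))))
4. (s (k (k (k (k (g))))) (h (r) (h (t (k (g)) (k (g))) (s (k (g)) (w (f) (h (r) (w (f) (f))))))))  →  (s (k (k (k (k (g))))) (h (r) (h (t (k (g)) (k (g))) (s (k (g)) (h (r) (w (f) (f)))))))
5. (s (k (k (k (k (g))))) (h (r) (h (t (k (g)) (k (g))) (s (k (g)) (h (r) (w (f) (f)))))))  →  (s (k (k (k (k (g))))) (h (r) (h (t (k (g)) (k (g))) (s (k (g)) (h (r) (f))))))

normal form = (s (k (k (k (k (g))))) (h (r) (h (t (k (g)) (k (g))) (s (k (g)) (h (r) (f))))))


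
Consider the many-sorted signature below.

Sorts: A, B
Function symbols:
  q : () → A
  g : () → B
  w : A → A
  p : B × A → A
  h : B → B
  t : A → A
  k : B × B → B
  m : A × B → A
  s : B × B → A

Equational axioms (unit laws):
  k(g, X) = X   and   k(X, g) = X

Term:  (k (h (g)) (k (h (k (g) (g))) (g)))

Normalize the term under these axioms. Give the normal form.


1. (k (h (g)) (k (h (k (g) (g))) (g)))  →  (k (h (g)) (h (k (g) (g))))
2. (k (h (g)) (h (k (g) (g))))  →  (k (h (g)) (h (g)))

normal form = (k (h (g)) (h (g)))


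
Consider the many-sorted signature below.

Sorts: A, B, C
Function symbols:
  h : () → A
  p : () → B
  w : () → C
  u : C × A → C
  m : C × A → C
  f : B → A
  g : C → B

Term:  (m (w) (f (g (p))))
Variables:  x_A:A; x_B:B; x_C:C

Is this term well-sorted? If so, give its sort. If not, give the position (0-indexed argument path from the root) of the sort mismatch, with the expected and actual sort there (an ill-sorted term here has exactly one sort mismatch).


  (w) : C
      (p) : B
    (g (p)) : ✗ arg 0 at [1, 0, 0] has sort B, expected C

ill-sorted at position [1, 0, 0]: expected C, got B


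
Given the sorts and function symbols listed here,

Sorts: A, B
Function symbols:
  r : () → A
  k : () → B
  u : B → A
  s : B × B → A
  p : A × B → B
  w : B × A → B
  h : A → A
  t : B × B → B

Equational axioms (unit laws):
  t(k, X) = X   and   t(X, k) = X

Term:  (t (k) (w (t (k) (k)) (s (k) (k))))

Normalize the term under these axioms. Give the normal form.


1. (t (k) (w (t (k) (k)) (s (k) (k))))  →  (w (t (k) (k)) (s (k) (k)))
2. (w (t (k) (k)) (s (k) (k)))  →  (w (k) (s (k) (k)))

normal form = (w (k) (s (k) (k)))


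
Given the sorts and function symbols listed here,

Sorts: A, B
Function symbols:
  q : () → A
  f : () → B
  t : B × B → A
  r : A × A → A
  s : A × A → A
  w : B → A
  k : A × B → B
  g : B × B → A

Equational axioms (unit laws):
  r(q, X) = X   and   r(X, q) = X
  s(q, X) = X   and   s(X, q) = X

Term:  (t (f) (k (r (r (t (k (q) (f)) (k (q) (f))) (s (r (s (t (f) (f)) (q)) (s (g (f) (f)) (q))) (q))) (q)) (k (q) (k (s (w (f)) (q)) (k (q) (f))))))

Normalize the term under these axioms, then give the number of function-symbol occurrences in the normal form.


1. (t (f) (k (r (r (t (k (q) (f)) (k (q) (f))) (s (r (s (t (f) (f)) (q)) (s (g (f) (f)) (q))) (q))) (q)) (k (q) (k (s (w (f)) (q)) (k (q) (f))))))  →  (t (f) (k (r (t (k (q) (f)) (k (q) (f))) (s (r (s (t (f) (f)) (q)) (s (g (f) (f)) (q))) (q))) (k (q) (k (s (w (f)) (q)) (k (q) (f))))))
2. (t (f) (k (r (t (k (q) (f)) (k (q) (f))) (s (r (s (t (f) (f)) (q)) (s (g (f) (f)) (q))) (q))) (k (q) (k (s (w (f)) (q)) (k (q) (f))))))  →  (t (f) (k (r (t (k (q) (f)) (k (q) (f))) (r (s (t (f) (f)) (q)) (s (g (f) (f)) (q)))) (k (q) (k (s (w (f)) (q)) (k (q) (f))))))
3. (t (f) (k (r (t (k (q) (f)) (k (q) (f))) (r (s (t (f) (f)) (q)) (s (g (f) (f)) (q)))) (k (q) (k (s (w (f)) (q)) (k (q) (f))))))  →  (t (f) (k (r (t (k (q) (f)) (k (q) (f))) (r (t (f) (f)) (s (g (f) (f)) (q)))) (k (q) (k (s (w (f)) (q)) (k (q) (f))))))
4. (t (f) (k (r (t (k (q) (f)) (k (q) (f))) (r (t (f) (f)) (s (g (f) (f)) (q)))) (k (q) (k (s (w (f)) (q)) (k (q) (f))))))  →  (t (f) (k (r (t (k (q) (f)) (k (q) (f))) (r (t (f) (f)) (g (f) (f)))) (k (q) (k (s (w (f)) (q)) (k (q) (f))))))
5. (t (f) (k (r (t (k (q) (f)) (k (q) (f))) (r (t (f) (f)) (g (f) (f)))) (k (q) (k (s (w (f)) (q)) (k (q) (f))))))  →  (t (f) (k (r (t (k (q) (f)) (k (q) (f))) (r (t (f) (f)) (g (f) (f)))) (k (q) (k (w (f)) (k (q) (f))))))
normal form: (t (f) (k (r (t (k (q) (f)) (k (q) (f))) (r (t (f) (f)) (g (f) (f)))) (k (q) (k (w (f)) (k (q) (f))))))

size = 26


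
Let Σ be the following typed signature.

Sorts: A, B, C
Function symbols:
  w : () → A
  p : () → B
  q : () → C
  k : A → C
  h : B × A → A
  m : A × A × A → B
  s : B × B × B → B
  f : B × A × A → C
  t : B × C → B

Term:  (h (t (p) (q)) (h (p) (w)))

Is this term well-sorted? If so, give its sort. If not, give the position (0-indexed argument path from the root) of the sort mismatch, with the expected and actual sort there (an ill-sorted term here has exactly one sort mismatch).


    (p) : B
    (q) : C
  (t (p) (q)) : B
    (p) : B
    (w) : A
  (h (p) (w)) : A
(h (t (p) (q)) (h (p) (w))) : A

well-sorted; sort = A


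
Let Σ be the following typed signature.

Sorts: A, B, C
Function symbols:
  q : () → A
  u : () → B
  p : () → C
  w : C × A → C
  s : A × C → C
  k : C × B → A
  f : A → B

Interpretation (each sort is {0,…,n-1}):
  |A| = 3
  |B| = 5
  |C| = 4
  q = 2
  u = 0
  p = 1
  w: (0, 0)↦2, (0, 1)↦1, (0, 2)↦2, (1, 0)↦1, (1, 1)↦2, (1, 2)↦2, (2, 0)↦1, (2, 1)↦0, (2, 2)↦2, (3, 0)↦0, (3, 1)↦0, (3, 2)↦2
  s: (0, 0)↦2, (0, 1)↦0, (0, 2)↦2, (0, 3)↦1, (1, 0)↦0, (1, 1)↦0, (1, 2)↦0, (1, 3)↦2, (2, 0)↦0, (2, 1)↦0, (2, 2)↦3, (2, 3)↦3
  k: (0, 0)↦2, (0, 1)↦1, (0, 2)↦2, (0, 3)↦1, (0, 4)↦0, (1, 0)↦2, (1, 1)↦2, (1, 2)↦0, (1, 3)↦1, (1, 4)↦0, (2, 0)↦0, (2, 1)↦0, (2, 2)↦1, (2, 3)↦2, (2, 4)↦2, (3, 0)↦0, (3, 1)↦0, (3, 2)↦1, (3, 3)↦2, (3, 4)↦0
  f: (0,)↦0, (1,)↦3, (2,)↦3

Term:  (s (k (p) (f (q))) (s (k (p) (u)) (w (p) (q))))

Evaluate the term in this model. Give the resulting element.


  p = 1
  q = 2
  (f (q)) = f(2,) = 3
  (k (p) (f (q))) = k(1, 3) = 1
  p = 1
  u = 0
  (k (p) (u)) = k(1, 0) = 2
  p = 1
  q = 2
  (w (p) (q)) = w(1, 2) = 2
  (s (k (p) (u)) (w (p) (q))) = s(2, 2) = 3
  (s (k (p) (f (q))) (s (k (p) (u)) (w (p) (q)))) = s(1, 3) = 2

value = 2
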